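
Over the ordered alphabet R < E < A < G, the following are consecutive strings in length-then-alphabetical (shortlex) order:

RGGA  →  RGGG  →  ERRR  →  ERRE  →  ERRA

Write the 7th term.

Continuing the enumeration 2 steps past ERRA: ERRA → ERRG → (answer).

ERER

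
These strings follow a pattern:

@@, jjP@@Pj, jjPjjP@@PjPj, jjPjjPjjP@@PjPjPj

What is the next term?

jjPjjPjjPjjP@@PjPjPjPj

s(k+1) = jjP·s(k)·Pj, so each term gains jjP as a prefix and Pj as a suffix.
So the next term is jjP·jjPjjPjjP@@PjPjPj·Pj.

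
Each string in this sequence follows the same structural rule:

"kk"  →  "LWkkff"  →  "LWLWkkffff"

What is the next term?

LWLWLWkkffffff

s(k+1) = LW·s(k)·ff, so each term gains LW as a prefix and ff as a suffix.
So the next term is LW·LWLWkkffff·ff.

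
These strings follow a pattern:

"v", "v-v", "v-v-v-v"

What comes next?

Every step duplicates the string with '-' between the halves.
One more doubling of v-v-v-v gives the answer.

v-v-v-v-v-v-v-v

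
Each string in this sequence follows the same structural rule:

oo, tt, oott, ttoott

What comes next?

oottttoott

Each term (from the third on) is the two preceding terms concatenated in order: term 3 = oo·tt = oott.
So term 5 is oott·ttoott.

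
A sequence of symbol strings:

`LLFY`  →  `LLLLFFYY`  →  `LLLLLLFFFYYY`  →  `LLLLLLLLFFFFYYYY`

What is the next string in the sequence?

LLLLLLLLLLFFFFFYYYYY

Reading off run lengths: L runs 2, 4, 6, 8; F runs 1, 2, 3, 4; Y runs 1, 2, 3, 4 — each is linear in n (n = 1, 2, …).
Setting n = 5 gives 10, 5, 5 characters in each block.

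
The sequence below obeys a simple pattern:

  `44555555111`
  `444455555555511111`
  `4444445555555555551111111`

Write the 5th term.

Each string has the form 4^{2n} 5^{3n+3} 1^{2n+1} (n = 1, 2, …).
For term 5, n = 5, so the run lengths are 10, 18, 11.

444444444455555555555555555511111111111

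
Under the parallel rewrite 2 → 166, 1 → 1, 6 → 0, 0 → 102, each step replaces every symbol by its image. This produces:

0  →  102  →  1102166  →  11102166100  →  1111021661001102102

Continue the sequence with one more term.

11111021661001102102111021661102166

φ(1111021661001102102) expands symbol-by-symbol to 1 1 1 1 102 166 1 0 0 1 102 102 1 1 102 166 1 102 166; joining the 19 pieces gives the next term.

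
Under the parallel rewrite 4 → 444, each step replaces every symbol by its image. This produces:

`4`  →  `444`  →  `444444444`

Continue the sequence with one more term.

444444444444444444444444444

Apply φ to 444444444 symbol by symbol: 4→444, 4→444, 4→444, 4→444, 4→444, 4→444, 4→444, 4→444, 4→444; joined: 444 444 444 444 444 444 444 444 444.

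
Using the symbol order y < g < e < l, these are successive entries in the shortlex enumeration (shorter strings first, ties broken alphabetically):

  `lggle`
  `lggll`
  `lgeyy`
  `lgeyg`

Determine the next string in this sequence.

lgeye

Treat lgeyg as a base-4 numeral over the given alphabet and add one, carrying through any trailing l's.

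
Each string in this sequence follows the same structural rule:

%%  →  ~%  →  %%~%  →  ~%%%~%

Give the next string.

%%~%~%%%~%

From term 3 onward, concatenate the second-to-last term with the last: %%·~% = %%~%, ~%·%%~% = ~%%%~%, …
So term 5 is %%~%·~%%%~%.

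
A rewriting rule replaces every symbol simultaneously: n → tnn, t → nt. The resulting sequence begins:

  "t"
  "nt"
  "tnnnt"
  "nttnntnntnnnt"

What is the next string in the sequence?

φ(nttnntnntnnnt) expands symbol-by-symbol to tnn nt nt tnn tnn nt tnn tnn nt tnn tnn tnn nt; joining the 13 pieces gives the next term.

tnnntnttnntnnnttnntnnnttnntnntnnnt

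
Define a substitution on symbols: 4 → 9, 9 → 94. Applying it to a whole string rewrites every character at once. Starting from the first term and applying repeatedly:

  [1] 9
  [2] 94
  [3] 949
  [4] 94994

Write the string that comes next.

94994949

Apply φ to 94994 symbol by symbol: 9→94, 4→9, 9→94, 9→94, 4→9; joined: 94 9 94 94 9.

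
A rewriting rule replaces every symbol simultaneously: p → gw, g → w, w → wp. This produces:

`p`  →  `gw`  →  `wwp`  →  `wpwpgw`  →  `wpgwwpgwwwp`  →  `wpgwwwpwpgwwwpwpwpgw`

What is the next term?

Applying the rule to each of the 20 symbols of wpgwwwpwpgwwwpwpwpgw gives the pieces wp gw w wp wp wp gw wp gw w wp wp wp gw wp gw wp gw w wp, which concatenate to the answer.

wpgwwwpwpwpgwwpgwwwpwpwpgwwpgwwpgwwwp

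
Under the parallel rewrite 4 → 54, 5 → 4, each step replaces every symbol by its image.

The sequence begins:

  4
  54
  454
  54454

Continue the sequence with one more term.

Apply φ to 54454 symbol by symbol: 5→4, 4→54, 4→54, 5→4, 4→54; joined: 4 54 54 4 54.

45454454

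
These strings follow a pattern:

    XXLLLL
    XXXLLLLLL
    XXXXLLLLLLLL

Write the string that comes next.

Each string has the form X^{n} L^{2n}, where the shown terms are n = 2, 3, 4.
For the next term, n = 5, so the run lengths are 5, 10.

XXXXXLLLLLLLLLL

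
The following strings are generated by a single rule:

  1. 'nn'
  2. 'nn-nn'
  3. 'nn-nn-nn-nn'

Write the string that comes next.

nn-nn-nn-nn-nn-nn-nn-nn

s(k+1) = s(k)·-·s(k) — each term doubles the last with '-' between the halves.
So the next term is two copies of nn-nn-nn-nn with '-' between the halves.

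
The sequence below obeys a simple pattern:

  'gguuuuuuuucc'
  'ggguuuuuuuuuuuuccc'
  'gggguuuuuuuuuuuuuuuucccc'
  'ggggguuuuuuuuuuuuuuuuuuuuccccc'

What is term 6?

Term n consists of n g's, followed by 4n u's, followed by n c's, where the shown terms are n = 2, 3, 4, 5.
At n = 7 the blocks have lengths 7, 28, 7.

ggggggguuuuuuuuuuuuuuuuuuuuuuuuuuuuccccccc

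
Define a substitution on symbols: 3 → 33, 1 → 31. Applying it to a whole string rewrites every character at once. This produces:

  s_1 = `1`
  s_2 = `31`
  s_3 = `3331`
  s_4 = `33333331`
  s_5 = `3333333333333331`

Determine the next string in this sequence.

Replace each of the 16 characters of 3333333333333331 in place — 33 33 33 33 33 33 33 33 33 33 33 33 33 33 33 31 — and concatenate.

33333333333333333333333333333331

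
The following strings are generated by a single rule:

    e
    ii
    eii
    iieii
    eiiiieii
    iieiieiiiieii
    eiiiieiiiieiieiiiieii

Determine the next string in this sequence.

This is a Fibonacci-style word recurrence s(k) = s(k−2)·s(k−1): e.g. e·ii = eii.
Continuing: iieiieiiiieii · eiiiieiiiieiieiiiieii gives term 8.

iieiieiiiieiieiiiieiiiieiieiiiieii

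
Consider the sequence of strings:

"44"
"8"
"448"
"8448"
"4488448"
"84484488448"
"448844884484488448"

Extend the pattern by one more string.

84484488448448844884484488448

From term 3 onward, concatenate the second-to-last term with the last: 44·8 = 448, 8·448 = 8448, …
Continuing: 84484488448 · 448844884484488448 gives term 8.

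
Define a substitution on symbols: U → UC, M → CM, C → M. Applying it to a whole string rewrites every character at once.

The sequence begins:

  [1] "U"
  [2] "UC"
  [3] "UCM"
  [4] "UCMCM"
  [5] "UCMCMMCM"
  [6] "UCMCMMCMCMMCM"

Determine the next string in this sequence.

Rewriting the 13 symbols of UCMCMMCMCMMCM one by one yields UC M CM M CM CM M CM M CM CM M CM; concatenated:

UCMCMMCMCMMCMMCMCMMCM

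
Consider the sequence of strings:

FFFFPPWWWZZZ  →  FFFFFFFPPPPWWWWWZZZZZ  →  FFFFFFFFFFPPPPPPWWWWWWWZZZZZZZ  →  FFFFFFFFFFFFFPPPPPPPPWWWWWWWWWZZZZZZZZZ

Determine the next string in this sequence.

Term n consists of 3n+1 F's, followed by 2n P's, followed by 2n+1 W's, followed by 2n+1 Z's (n = 1, 2, …).
At n = 5 the blocks have lengths 16, 10, 11, 11.

FFFFFFFFFFFFFFFFPPPPPPPPPPWWWWWWWWWWWZZZZZZZZZZZ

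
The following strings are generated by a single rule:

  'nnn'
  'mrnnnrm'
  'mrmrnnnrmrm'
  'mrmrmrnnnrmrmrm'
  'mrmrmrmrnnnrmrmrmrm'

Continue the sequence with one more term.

Every step adds mr to the front and rm to the end of the previous string.
So the next term is mr·mrmrmrmrnnnrmrmrmrm·rm.

mrmrmrmrmrnnnrmrmrmrmrm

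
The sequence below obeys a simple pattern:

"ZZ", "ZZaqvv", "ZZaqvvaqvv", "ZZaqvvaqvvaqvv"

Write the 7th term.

Every step adds aqvv to the end: s(k+1) = s(k)·aqvv.
From ZZaqvvaqvvaqvv, 3 further steps: ZZaqvvaqvvaqvv → ZZaqvvaqvvaqvvaqvv → ZZaqvvaqvvaqvvaqvvaqvv → (answer).

ZZaqvvaqvvaqvvaqvvaqvvaqvv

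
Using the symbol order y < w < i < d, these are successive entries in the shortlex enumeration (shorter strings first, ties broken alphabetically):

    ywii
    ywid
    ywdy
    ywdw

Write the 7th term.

yiyy

Advancing 3 positions from ywdw through ywdw → ywdi → ywdd reaches term 7.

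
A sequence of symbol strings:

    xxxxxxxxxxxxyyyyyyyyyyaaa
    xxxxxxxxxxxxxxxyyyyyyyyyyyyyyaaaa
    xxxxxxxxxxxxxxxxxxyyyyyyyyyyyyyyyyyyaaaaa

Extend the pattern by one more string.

Term n consists of 3n+3 x's, followed by 4n-2 y's, followed by n a's, where the shown terms are n = 3, 4, 5.
At n = 6 the blocks have lengths 21, 22, 6.

xxxxxxxxxxxxxxxxxxxxxyyyyyyyyyyyyyyyyyyyyyyaaaaaa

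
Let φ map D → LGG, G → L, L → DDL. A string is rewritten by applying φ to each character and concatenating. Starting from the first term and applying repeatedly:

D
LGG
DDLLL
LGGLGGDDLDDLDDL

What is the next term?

φ(LGGLGGDDLDDLDDL) expands symbol-by-symbol to DDL L L DDL L L LGG LGG DDL LGG LGG DDL LGG LGG DDL; joining the 15 pieces gives the next term.

DDLLLDDLLLLGGLGGDDLLGGLGGDDLLGGLGGDDL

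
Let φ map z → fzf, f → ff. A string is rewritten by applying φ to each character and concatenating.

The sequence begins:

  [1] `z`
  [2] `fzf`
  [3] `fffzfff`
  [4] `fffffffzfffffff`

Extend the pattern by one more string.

Rewriting the 15 symbols of fffffffzfffffff one by one yields ff ff ff ff ff ff ff fzf ff ff ff ff ff ff ff; concatenated:

fffffffffffffffzfffffffffffffff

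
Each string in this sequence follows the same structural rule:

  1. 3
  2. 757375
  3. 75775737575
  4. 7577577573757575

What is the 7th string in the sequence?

Every step adds 757 to the front and 75 to the end of the previous string.
From 7577577573757575, 3 further steps: 7577577573757575 → 757757757757375757575 → 75775775775775737575757575 → (answer).

7577577577577577573757575757575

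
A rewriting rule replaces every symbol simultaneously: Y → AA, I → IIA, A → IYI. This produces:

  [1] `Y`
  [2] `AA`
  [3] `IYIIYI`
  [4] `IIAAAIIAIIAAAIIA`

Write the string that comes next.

IIAIIAIYIIYIIYIIIAIIAIYIIIAIIAIYIIYIIYIIIAIIAIYI

φ(IIAAAIIAIIAAAIIA) expands symbol-by-symbol to IIA IIA IYI IYI IYI IIA IIA IYI IIA IIA IYI IYI IYI IIA IIA IYI; joining the 16 pieces gives the next term.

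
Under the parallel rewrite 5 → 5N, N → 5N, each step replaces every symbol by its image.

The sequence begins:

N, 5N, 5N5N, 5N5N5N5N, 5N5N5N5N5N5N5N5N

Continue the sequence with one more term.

Replace each of the 16 characters of 5N5N5N5N5N5N5N5N in place — 5N 5N 5N 5N 5N 5N 5N 5N 5N 5N 5N 5N 5N 5N 5N 5N — and concatenate.

5N5N5N5N5N5N5N5N5N5N5N5N5N5N5N5N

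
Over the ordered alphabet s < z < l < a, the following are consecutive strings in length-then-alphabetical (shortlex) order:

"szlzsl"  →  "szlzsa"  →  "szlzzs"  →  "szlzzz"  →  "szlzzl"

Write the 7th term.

Stepping forward 2 times from szlzzl: szlzzl → szlzza, then the target.

szlzls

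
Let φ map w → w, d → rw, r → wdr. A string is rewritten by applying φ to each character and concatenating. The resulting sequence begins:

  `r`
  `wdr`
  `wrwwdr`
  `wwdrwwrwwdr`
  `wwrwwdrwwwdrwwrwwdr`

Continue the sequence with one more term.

Rewriting the 19 symbols of wwrwwdrwwwdrwwrwwdr one by one yields w w wdr w w rw wdr w w w rw wdr w w wdr w w rw wdr; concatenated:

wwwdrwwrwwdrwwwrwwdrwwwdrwwrwwdr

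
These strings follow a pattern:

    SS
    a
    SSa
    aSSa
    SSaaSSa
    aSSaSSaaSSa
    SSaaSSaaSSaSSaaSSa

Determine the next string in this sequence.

aSSaSSaaSSaSSaaSSaaSSaSSaaSSa

This is a Fibonacci-style word recurrence s(k) = s(k−2)·s(k−1): e.g. SS·a = SSa.
The next term joins aSSaSSaaSSa and SSaaSSaaSSaSSaaSSa.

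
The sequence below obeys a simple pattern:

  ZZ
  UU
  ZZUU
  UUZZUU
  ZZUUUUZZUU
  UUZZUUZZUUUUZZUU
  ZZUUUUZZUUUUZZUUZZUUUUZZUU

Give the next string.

UUZZUUZZUUUUZZUUZZUUUUZZUUUUZZUUZZUUUUZZUU

From term 3 onward, concatenate the second-to-last term with the last: ZZ·UU = ZZUU, UU·ZZUU = UUZZUU, …
So term 8 is UUZZUUZZUUUUZZUU·ZZUUUUZZUUUUZZUUZZUUUUZZUU.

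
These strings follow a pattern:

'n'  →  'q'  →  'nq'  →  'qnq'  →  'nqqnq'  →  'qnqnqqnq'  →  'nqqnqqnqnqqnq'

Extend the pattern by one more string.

From term 3 onward, concatenate the second-to-last term with the last: n·q = nq, q·nq = qnq, …
Continuing: qnqnqqnq · nqqnqqnqnqqnq gives term 8.

qnqnqqnqnqqnqqnqnqqnq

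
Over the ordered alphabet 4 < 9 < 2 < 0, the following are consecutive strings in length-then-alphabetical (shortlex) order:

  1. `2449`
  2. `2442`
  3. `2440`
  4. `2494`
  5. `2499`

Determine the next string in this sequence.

2492

The successor of 2499 increments the rightmost position that isn't already 0 and resets every position after it to 4.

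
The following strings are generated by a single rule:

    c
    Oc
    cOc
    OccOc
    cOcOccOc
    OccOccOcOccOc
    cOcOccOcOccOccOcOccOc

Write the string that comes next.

OccOccOcOccOccOcOccOcOccOccOcOccOc

Each term (from the third on) is the two preceding terms concatenated in order: term 3 = c·Oc = cOc.
So term 8 is OccOccOcOccOc·cOcOccOcOccOccOcOccOc.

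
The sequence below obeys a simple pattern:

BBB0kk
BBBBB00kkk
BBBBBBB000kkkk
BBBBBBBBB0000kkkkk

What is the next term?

Reading off run lengths: B runs 3, 5, 7, 9; 0 runs 1, 2, 3, 4; k runs 2, 3, 4, 5 — each is linear in n, where the shown terms are n = 2, 3, 4, 5.
For the next term, n = 6, so the run lengths are 11, 5, 6.

BBBBBBBBBBB00000kkkkkk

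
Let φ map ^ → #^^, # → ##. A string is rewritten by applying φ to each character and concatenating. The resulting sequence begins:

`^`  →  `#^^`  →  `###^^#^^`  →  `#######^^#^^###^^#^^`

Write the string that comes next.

###############^^#^^###^^#^^#######^^#^^###^^#^^

φ(#######^^#^^###^^#^^) expands symbol-by-symbol to ## ## ## ## ## ## ## #^^ #^^ ## #^^ #^^ ## ## ## #^^ #^^ ## #^^ #^^; joining the 20 pieces gives the next term.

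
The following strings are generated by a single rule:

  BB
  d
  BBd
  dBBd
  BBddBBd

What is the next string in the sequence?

Each term (from the third on) is the two preceding terms concatenated in order: term 3 = BB·d = BBd.
So term 6 is dBBd·BBddBBd.

dBBdBBddBBd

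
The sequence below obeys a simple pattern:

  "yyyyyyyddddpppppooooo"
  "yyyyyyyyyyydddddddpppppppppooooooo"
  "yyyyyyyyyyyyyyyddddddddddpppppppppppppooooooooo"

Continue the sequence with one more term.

Reading off run lengths: y runs 7, 11, 15; d runs 4, 7, 10; p runs 5, 9, 13; o runs 5, 7, 9 — each is linear in n (n = 1, 2, …).
Setting n = 4 gives 19, 13, 17, 11 characters in each block.

yyyyyyyyyyyyyyyyyyydddddddddddddpppppppppppppppppooooooooooo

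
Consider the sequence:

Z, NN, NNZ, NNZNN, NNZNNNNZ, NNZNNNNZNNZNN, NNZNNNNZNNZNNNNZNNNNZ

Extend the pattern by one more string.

From term 3 onward, concatenate the last term with the second-to-last: NN·Z = NNZ, NNZ·NN = NNZNN, …
Continuing: NNZNNNNZNNZNNNNZNNNNZ · NNZNNNNZNNZNN gives term 8.

NNZNNNNZNNZNNNNZNNNNZNNZNNNNZNNZNN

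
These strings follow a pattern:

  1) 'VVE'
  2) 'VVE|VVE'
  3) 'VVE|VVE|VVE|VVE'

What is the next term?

Each string is two copies of the previous one joined by '|'.
So the next term is two copies of VVE|VVE|VVE|VVE with '|' between the halves.

VVE|VVE|VVE|VVE|VVE|VVE|VVE|VVE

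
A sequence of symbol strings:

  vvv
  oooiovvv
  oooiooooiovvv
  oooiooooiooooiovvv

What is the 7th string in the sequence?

oooiooooiooooiooooiooooiooooiovvv

The strings grow by a fixed prefix oooio each time.
From oooiooooiooooiovvv, 3 further steps: oooiooooiooooiovvv → oooiooooiooooiooooiovvv → oooiooooiooooiooooiooooiovvv → (answer).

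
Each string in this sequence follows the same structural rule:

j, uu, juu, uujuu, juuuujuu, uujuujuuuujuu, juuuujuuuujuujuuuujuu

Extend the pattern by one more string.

uujuujuuuujuujuuuujuuuujuujuuuujuu

This is a Fibonacci-style word recurrence s(k) = s(k−2)·s(k−1): e.g. j·uu = juu.
The next term joins uujuujuuuujuu and juuuujuuuujuujuuuujuu.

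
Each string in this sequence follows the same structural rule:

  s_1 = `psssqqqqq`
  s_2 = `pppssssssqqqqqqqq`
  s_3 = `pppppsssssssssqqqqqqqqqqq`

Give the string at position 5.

pppppppppsssssssssssssssqqqqqqqqqqqqqqqqq

Each string has the form p^{2n-1} s^{3n} q^{3n+2} (n = 1, 2, …).
At n = 5 the blocks have lengths 9, 15, 17.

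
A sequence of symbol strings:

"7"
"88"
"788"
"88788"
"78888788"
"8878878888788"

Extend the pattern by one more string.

788887888878878888788

This is a Fibonacci-style word recurrence s(k) = s(k−2)·s(k−1): e.g. 7·88 = 788.
The next term joins 78888788 and 8878878888788.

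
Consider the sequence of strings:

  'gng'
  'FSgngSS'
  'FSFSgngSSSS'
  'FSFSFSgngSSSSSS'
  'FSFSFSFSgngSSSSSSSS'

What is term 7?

FSFSFSFSFSFSgngSSSSSSSSSSSS

s(k+1) = FS·s(k)·SS, so each term gains FS as a prefix and SS as a suffix.
From FSFSFSFSgngSSSSSSSS, 2 further steps: FSFSFSFSgngSSSSSSSS → FSFSFSFSFSgngSSSSSSSSSS → (answer).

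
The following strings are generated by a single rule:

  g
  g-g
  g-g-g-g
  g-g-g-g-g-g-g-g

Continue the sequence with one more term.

g-g-g-g-g-g-g-g-g-g-g-g-g-g-g-g

Every step duplicates the string with '-' between the halves.
So the next term is two copies of g-g-g-g-g-g-g-g with '-' between the halves.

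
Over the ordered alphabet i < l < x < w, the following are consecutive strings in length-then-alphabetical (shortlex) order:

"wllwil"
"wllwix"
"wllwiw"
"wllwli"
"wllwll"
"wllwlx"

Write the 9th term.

wllwxl

Continuing the enumeration 3 steps past wllwlx: wllwlx → wllwlw → wllwxi → (answer).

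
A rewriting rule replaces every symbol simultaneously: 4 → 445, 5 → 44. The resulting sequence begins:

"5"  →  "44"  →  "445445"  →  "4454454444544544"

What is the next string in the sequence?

Rewriting the 16 symbols of 4454454444544544 one by one yields 445 445 44 445 445 44 445 445 445 445 44 445 445 44 445 445; concatenated:

44544544445445444454454454454444544544445445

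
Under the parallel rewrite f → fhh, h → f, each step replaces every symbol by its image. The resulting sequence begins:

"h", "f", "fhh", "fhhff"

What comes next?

fhhfffhhfhh

Expanding fhhff: f→fhh, h→f, h→f, f→fhh, f→fhh. Concatenated: fhh f f fhh fhh.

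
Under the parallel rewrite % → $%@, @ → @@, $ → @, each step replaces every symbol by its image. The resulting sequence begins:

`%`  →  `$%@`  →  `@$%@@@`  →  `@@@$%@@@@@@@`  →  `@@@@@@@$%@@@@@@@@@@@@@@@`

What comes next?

@@@@@@@@@@@@@@@$%@@@@@@@@@@@@@@@@@@@@@@@@@@@@@@@

Replace each of the 24 characters of @@@@@@@$%@@@@@@@@@@@@@@@ in place — @@ @@ @@ @@ @@ @@ @@ @ $%@ @@ @@ @@ @@ @@ @@ @@ @@ @@ @@ @@ @@ @@ @@ @@ — and concatenate.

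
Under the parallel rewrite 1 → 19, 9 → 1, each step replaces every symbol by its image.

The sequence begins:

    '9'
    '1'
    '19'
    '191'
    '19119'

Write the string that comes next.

Expanding 19119: 1→19, 9→1, 1→19, 1→19, 9→1. Concatenated: 19 1 19 19 1.

19119191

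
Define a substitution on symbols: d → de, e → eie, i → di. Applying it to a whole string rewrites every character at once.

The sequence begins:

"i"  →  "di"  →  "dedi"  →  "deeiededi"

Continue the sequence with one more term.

Apply φ to deeiededi symbol by symbol: d→de, e→eie, e→eie, i→di, e→eie, d→de, e→eie, d→de, i→di; joined: de eie eie di eie de eie de di.

deeieeiedieiedeeiededi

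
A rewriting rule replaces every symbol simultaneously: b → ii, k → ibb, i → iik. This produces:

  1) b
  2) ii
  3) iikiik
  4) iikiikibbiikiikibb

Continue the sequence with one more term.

Rewriting the 18 symbols of iikiikibbiikiikibb one by one yields iik iik ibb iik iik ibb iik ii ii iik iik ibb iik iik ibb iik ii ii; concatenated:

iikiikibbiikiikibbiikiiiiiikiikibbiikiikibbiikiiii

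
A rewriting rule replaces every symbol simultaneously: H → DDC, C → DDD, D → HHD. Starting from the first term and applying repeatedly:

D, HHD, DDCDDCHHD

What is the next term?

Apply φ to DDCDDCHHD symbol by symbol: D→HHD, D→HHD, C→DDD, D→HHD, D→HHD, C→DDD, H→DDC, H→DDC, D→HHD; joined: HHD HHD DDD HHD HHD DDD DDC DDC HHD.

HHDHHDDDDHHDHHDDDDDDCDDCHHD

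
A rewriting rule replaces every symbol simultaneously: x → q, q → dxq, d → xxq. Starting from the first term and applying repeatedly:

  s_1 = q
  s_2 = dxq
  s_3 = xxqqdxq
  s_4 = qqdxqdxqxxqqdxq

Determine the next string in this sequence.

dxqdxqxxqqdxqxxqqdxqqqdxqdxqxxqqdxq

Replace each of the 15 characters of qqdxqdxqxxqqdxq in place — dxq dxq xxq q dxq xxq q dxq q q dxq dxq xxq q dxq — and concatenate.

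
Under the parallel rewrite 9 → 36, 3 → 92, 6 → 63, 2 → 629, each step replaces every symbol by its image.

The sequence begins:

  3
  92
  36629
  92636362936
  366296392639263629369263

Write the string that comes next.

92636362936639236629639236629639263629369263366296392

Applying the rule to each of the 24 symbols of 366296392639263629369263 gives the pieces 92 63 63 629 36 63 92 36 629 63 92 36 629 63 92 63 629 36 92 63 36 629 63 92, which concatenate to the answer.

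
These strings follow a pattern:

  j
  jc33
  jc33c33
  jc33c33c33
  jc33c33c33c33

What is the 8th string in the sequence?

Each term is the previous one with c33 appended.
From jc33c33c33c33, 3 further steps: jc33c33c33c33 → jc33c33c33c33c33 → jc33c33c33c33c33c33 → (answer).

jc33c33c33c33c33c33c33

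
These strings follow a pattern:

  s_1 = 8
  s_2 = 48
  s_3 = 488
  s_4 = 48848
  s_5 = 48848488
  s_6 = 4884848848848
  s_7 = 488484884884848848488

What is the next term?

This is a Fibonacci-style word recurrence s(k) = s(k−1)·s(k−2): e.g. 48·8 = 488.
The next term joins 488484884884848848488 and 4884848848848.

4884848848848488484884884848848848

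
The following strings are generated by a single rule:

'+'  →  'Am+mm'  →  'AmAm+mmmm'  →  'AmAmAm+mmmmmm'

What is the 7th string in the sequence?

AmAmAmAmAmAm+mmmmmmmmmmmm

Every step adds Am to the front and mm to the end of the previous string.
From AmAmAm+mmmmmm, 3 further steps: AmAmAm+mmmmmm → AmAmAmAm+mmmmmmmm → AmAmAmAmAm+mmmmmmmmmm → (answer).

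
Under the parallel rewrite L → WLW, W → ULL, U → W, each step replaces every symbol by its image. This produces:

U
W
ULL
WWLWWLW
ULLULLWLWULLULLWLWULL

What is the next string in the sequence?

Rewriting the 21 symbols of ULLULLWLWULLULLWLWULL one by one yields W WLW WLW W WLW WLW ULL WLW ULL W WLW WLW W WLW WLW ULL WLW ULL W WLW WLW; concatenated:

WWLWWLWWWLWWLWULLWLWULLWWLWWLWWWLWWLWULLWLWULLWWLWWLW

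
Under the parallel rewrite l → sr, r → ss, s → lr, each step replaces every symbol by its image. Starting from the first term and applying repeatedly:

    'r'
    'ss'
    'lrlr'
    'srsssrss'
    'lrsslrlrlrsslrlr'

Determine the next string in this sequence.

srsslrlrsrsssrsssrsslrlrsrsssrss

φ(lrsslrlrlrsslrlr) expands symbol-by-symbol to sr ss lr lr sr ss sr ss sr ss lr lr sr ss sr ss; joining the 16 pieces gives the next term.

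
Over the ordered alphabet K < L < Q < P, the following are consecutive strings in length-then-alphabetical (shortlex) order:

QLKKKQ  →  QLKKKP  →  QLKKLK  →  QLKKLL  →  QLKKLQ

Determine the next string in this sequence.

The successor of QLKKLQ increments the rightmost position that isn't already P and resets every position after it to K.

QLKKLP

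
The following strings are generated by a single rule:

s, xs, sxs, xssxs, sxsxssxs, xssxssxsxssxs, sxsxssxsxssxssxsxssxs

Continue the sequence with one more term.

xssxssxsxssxssxsxssxsxssxssxsxssxs

This is a Fibonacci-style word recurrence s(k) = s(k−2)·s(k−1): e.g. s·xs = sxs.
Continuing: xssxssxsxssxs · sxsxssxsxssxssxsxssxs gives term 8.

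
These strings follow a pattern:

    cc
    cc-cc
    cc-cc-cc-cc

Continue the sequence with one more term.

Every step duplicates the string with '-' between the halves.
Doubling cc-cc-cc-cc with '-' between the halves:

cc-cc-cc-cc-cc-cc-cc-cc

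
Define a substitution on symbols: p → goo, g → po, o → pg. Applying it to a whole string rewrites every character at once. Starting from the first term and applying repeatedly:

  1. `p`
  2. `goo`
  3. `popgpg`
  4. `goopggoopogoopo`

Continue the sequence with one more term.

Replace each of the 15 characters of goopggoopogoopo in place — po pg pg goo po po pg pg goo pg po pg pg goo pg — and concatenate.

popgpggoopopopgpggoopgpopgpggoopg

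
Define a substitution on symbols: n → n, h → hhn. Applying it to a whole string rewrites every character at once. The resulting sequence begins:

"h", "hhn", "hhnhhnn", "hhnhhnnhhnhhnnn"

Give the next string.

Rewriting the 15 symbols of hhnhhnnhhnhhnnn one by one yields hhn hhn n hhn hhn n n hhn hhn n hhn hhn n n n; concatenated:

hhnhhnnhhnhhnnnhhnhhnnhhnhhnnnn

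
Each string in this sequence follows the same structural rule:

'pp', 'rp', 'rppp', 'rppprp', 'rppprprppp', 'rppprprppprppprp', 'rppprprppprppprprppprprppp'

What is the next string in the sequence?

rppprprppprppprprppprprppprppprprppprppprp

From term 3 onward, concatenate the last term with the second-to-last: rp·pp = rppp, rppp·rp = rppprp, …
The next term joins rppprprppprppprprppprprppp and rppprprppprppprp.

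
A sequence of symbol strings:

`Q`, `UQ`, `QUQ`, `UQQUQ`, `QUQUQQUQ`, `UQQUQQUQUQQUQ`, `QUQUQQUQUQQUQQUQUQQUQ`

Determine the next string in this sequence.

UQQUQQUQUQQUQQUQUQQUQUQQUQQUQUQQUQ

This is a Fibonacci-style word recurrence s(k) = s(k−2)·s(k−1): e.g. Q·UQ = QUQ.
So term 8 is UQQUQQUQUQQUQ·QUQUQQUQUQQUQQUQUQQUQ.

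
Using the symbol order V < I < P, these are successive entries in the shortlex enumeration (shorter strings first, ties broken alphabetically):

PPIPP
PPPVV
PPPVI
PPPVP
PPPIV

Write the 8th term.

PPPPV

Advancing 3 positions from PPPIV through PPPIV → PPPII → PPPIP reaches term 8.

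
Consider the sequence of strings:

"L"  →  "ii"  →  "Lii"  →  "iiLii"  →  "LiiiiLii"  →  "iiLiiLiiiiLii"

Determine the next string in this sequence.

From term 3 onward, concatenate the second-to-last term with the last: L·ii = Lii, ii·Lii = iiLii, …
Continuing: LiiiiLii · iiLiiLiiiiLii gives term 7.

LiiiiLiiiiLiiLiiiiLii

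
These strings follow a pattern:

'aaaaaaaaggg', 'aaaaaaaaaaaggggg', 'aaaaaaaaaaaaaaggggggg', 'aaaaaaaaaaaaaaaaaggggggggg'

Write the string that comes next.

Reading off run lengths: a runs 8, 11, 14, 17; g runs 3, 5, 7, 9 — each is linear in n, where the shown terms are n = 2, 3, 4, 5.
For the next term, n = 6, so the run lengths are 20, 11.

aaaaaaaaaaaaaaaaaaaaggggggggggg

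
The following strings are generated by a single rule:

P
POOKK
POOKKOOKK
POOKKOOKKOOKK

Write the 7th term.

POOKKOOKKOOKKOOKKOOKKOOKK

The strings grow by a fixed suffix OOKK each time.
From POOKKOOKKOOKK, 3 further steps: POOKKOOKKOOKK → POOKKOOKKOOKKOOKK → POOKKOOKKOOKKOOKKOOKK → (answer).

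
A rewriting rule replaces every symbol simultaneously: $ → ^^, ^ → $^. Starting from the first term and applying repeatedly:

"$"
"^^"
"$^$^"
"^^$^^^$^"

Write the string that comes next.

$^$^^^$^$^$^^^$^

Expanding ^^$^^^$^: ^→$^, ^→$^, $→^^, ^→$^, ^→$^, ^→$^, $→^^, ^→$^. Concatenated: $^ $^ ^^ $^ $^ $^ ^^ $^.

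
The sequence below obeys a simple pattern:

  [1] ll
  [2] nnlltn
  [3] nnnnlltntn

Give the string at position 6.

nnnnnnnnnnlltntntntntn

Each term wraps the previous one in nn on the left and tn on the right.
From nnnnlltntn, 3 further steps: nnnnlltntn → nnnnnnlltntntn → nnnnnnnnlltntntntn → (answer).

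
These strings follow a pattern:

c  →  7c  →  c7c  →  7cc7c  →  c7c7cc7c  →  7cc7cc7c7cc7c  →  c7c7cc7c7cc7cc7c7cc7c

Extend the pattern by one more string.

7cc7cc7c7cc7cc7c7cc7c7cc7cc7c7cc7c

Each term (from the third on) is the two preceding terms concatenated in order: term 3 = c·7c = c7c.
The next term joins 7cc7cc7c7cc7c and c7c7cc7c7cc7cc7c7cc7c.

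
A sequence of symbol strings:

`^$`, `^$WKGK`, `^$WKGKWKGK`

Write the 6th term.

^$WKGKWKGKWKGKWKGKWKGK

The strings grow by a fixed suffix WKGK each time.
From ^$WKGKWKGK, 3 further steps: ^$WKGKWKGK → ^$WKGKWKGKWKGK → ^$WKGKWKGKWKGKWKGK → (answer).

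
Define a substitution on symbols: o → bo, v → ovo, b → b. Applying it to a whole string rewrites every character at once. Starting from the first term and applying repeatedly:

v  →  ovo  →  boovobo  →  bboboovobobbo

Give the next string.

bbbobboboovobobbobbbo

Applying the rule to each of the 13 symbols of bboboovobobbo gives the pieces b b bo b bo bo ovo bo b bo b b bo, which concatenate to the answer.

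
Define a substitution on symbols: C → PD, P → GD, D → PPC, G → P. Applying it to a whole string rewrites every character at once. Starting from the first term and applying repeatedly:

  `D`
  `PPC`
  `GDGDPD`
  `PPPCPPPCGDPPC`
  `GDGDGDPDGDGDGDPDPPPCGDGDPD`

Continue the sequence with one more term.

Replace each of the 26 characters of GDGDGDPDGDGDGDPDPPPCGDGDPD in place — P PPC P PPC P PPC GD PPC P PPC P PPC P PPC GD PPC GD GD GD PD P PPC P PPC GD PPC — and concatenate.

PPPCPPPCPPPCGDPPCPPPCPPPCPPPCGDPPCGDGDGDPDPPPCPPPCGDPPC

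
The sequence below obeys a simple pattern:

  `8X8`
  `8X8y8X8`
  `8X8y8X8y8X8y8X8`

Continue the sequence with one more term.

Every step duplicates the string with 'y' between the halves.
Doubling 8X8y8X8y8X8y8X8 with 'y' between the halves:

8X8y8X8y8X8y8X8y8X8y8X8y8X8y8X8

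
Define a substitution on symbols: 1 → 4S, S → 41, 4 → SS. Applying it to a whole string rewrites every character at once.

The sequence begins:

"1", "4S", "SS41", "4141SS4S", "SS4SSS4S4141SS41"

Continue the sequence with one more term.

Applying the rule to each of the 16 symbols of SS4SSS4S4141SS41 gives the pieces 41 41 SS 41 41 41 SS 41 SS 4S SS 4S 41 41 SS 4S, which concatenate to the answer.

4141SS414141SS41SS4SSS4S4141SS4S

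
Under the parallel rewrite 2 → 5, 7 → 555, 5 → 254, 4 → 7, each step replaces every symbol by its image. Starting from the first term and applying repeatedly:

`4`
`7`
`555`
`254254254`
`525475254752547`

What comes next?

φ(525475254752547) expands symbol-by-symbol to 254 5 254 7 555 254 5 254 7 555 254 5 254 7 555; joining the 15 pieces gives the next term.

254525475552545254755525452547555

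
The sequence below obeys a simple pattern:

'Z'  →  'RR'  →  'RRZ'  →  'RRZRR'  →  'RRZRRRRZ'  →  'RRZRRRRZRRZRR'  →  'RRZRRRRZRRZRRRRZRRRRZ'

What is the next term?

RRZRRRRZRRZRRRRZRRRRZRRZRRRRZRRZRR

From term 3 onward, concatenate the last term with the second-to-last: RR·Z = RRZ, RRZ·RR = RRZRR, …
So term 8 is RRZRRRRZRRZRRRRZRRRRZ·RRZRRRRZRRZRR.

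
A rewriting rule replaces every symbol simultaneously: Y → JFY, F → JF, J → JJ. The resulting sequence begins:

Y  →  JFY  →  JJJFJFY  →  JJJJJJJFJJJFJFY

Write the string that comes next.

JJJJJJJJJJJJJJJFJJJJJJJFJJJFJFY

φ(JJJJJJJFJJJFJFY) expands symbol-by-symbol to JJ JJ JJ JJ JJ JJ JJ JF JJ JJ JJ JF JJ JF JFY; joining the 15 pieces gives the next term.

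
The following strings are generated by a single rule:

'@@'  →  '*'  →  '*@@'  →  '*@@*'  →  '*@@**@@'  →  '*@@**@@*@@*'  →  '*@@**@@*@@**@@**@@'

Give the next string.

*@@**@@*@@**@@**@@*@@**@@*@@*

This is a Fibonacci-style word recurrence s(k) = s(k−1)·s(k−2): e.g. *·@@ = *@@.
So term 8 is *@@**@@*@@**@@**@@·*@@**@@*@@*.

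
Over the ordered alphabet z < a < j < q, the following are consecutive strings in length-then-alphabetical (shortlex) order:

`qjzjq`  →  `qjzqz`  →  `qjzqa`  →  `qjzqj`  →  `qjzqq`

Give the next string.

qjazz

The successor of qjzqq increments the rightmost position that isn't already q and resets every position after it to z.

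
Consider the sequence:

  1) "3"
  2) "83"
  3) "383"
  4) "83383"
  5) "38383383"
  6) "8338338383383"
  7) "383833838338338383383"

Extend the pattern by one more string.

8338338383383383833838338338383383

This is a Fibonacci-style word recurrence s(k) = s(k−2)·s(k−1): e.g. 3·83 = 383.
The next term joins 8338338383383 and 383833838338338383383.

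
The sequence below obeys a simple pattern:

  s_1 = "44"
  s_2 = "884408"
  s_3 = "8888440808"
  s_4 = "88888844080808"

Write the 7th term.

s(k+1) = 88·s(k)·08, so each term gains 88 as a prefix and 08 as a suffix.
From 88888844080808, 3 further steps: 88888844080808 → 888888884408080808 → 8888888888440808080808 → (answer).

88888888888844080808080808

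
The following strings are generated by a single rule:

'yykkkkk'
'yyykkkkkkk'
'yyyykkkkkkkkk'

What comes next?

yyyyykkkkkkkkkkk

Term n consists of n y's, followed by 2n+1 k's, where the shown terms are n = 2, 3, 4.
For the next term, n = 5, so the run lengths are 5, 11.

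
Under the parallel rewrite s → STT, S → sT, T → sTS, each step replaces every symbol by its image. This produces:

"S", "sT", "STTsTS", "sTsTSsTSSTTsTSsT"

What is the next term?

Rewriting the 16 symbols of sTsTSsTSSTTsTSsT one by one yields STT sTS STT sTS sT STT sTS sT sT sTS sTS STT sTS sT STT sTS; concatenated:

STTsTSSTTsTSsTSTTsTSsTsTsTSsTSSTTsTSsTSTTsTS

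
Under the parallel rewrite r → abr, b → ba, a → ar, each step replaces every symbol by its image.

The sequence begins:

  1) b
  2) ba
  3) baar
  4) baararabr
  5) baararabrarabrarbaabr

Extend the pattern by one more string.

baararabrarabrarbaabrarabrarbaabrarabrbaararbaabr

Replace each of the 21 characters of baararabrarabrarbaabr in place — ba ar ar abr ar abr ar ba abr ar abr ar ba abr ar abr ba ar ar ba abr — and concatenate.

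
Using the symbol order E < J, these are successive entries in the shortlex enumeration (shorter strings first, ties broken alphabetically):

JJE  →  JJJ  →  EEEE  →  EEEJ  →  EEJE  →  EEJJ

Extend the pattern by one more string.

The successor of EEJJ increments the rightmost position that isn't already J and resets every position after it to E.

EJEE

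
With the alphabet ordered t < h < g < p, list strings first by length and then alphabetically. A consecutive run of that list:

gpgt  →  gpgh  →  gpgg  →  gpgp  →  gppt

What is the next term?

The successor of gppt increments the rightmost position that isn't already p and resets every position after it to t.

gpph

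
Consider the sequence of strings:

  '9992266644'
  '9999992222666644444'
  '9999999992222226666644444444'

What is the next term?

9999999999992222222266666644444444444

The n-th term is 3n 9's then 2n 2's then n+2 6's then 3n-1 4's (n = 1, 2, …).
Setting n = 4 gives 12, 8, 6, 11 characters in each block.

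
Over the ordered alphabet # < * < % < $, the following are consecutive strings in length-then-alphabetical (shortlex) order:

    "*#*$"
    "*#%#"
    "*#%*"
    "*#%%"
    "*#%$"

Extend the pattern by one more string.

*#$#

Find the rightmost character of *#%$ below $, bump it to the next letter, and reset everything to its right to #.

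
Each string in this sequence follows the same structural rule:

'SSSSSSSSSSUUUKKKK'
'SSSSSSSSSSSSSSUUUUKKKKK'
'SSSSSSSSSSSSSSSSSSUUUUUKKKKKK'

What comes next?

Each string has the form S^{4n+2} U^{n+1} K^{n+2}, where the shown terms are n = 2, 3, 4.
For the next term, n = 5, so the run lengths are 22, 6, 7.

SSSSSSSSSSSSSSSSSSSSSSUUUUUUKKKKKKK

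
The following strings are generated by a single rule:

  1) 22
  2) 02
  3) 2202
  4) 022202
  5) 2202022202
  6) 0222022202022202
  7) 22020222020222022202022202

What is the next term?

022202220202220222020222020222022202022202

Each term (from the third on) is the two preceding terms concatenated in order: term 3 = 22·02 = 2202.
So term 8 is 0222022202022202·22020222020222022202022202.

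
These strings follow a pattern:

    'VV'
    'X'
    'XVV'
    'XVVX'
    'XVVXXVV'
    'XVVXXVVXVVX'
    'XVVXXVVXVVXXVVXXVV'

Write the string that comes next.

Each term (from the third on) is the previous term followed by the one before it: term 3 = X·VV = XVV.
The next term joins XVVXXVVXVVXXVVXXVV and XVVXXVVXVVX.

XVVXXVVXVVXXVVXXVVXVVXXVVXVVX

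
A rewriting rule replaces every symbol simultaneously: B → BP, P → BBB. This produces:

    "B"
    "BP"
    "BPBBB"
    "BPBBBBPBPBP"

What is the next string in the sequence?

BPBBBBPBPBPBPBBBBPBBBBPBBB

Expanding BPBBBBPBPBP: B→BP, P→BBB, B→BP, B→BP, B→BP, B→BP, P→BBB, B→BP, P→BBB, B→BP, P→BBB. Concatenated: BP BBB BP BP BP BP BBB BP BBB BP BBB.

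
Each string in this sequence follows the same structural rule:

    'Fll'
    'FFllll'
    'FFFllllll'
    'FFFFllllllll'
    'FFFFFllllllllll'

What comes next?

Term n consists of n F's, followed by 2n l's (n = 1, 2, …).
At n = 6 the blocks have lengths 6, 12.

FFFFFFllllllllllll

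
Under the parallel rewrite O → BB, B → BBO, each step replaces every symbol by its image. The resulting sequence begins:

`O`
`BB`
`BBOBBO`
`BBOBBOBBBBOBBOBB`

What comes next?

BBOBBOBBBBOBBOBBBBOBBOBBOBBOBBBBOBBOBBBBOBBO

φ(BBOBBOBBBBOBBOBB) expands symbol-by-symbol to BBO BBO BB BBO BBO BB BBO BBO BBO BBO BB BBO BBO BB BBO BBO; joining the 16 pieces gives the next term.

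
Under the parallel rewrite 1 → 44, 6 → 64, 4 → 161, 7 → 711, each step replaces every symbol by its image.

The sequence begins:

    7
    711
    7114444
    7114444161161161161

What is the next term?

Replace each of the 19 characters of 7114444161161161161 in place — 711 44 44 161 161 161 161 44 64 44 44 64 44 44 64 44 44 64 44 — and concatenate.

7114444161161161161446444446444446444446444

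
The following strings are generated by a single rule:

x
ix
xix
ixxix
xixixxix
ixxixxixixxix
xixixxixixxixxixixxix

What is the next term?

ixxixxixixxixxixixxixixxixxixixxix

Each term (from the third on) is the two preceding terms concatenated in order: term 3 = x·ix = xix.
The next term joins ixxixxixixxix and xixixxixixxixxixixxix.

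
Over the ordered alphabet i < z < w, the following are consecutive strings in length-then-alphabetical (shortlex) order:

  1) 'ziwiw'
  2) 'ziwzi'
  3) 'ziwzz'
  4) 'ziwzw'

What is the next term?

ziwwi

The successor of ziwzw increments the rightmost position that isn't already w and resets every position after it to i.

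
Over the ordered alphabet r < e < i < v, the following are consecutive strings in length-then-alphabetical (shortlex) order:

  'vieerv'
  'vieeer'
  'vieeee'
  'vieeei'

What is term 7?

vieeie

Stepping forward 3 times from vieeei: vieeei → vieeev → vieeir, then the target.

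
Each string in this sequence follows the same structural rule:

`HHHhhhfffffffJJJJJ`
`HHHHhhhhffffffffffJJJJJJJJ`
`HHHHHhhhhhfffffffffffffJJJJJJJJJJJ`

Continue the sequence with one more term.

HHHHHHhhhhhhffffffffffffffffJJJJJJJJJJJJJJ

Reading off run lengths: H runs 3, 4, 5; h runs 3, 4, 5; f runs 7, 10, 13; J runs 5, 8, 11 — each is linear in n, where the shown terms are n = 2, 3, 4.
Setting n = 5 gives 6, 6, 16, 14 characters in each block.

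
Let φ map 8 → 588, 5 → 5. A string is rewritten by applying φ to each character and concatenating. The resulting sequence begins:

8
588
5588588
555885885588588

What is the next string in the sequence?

5555885885588588555885885588588

Replace each of the 15 characters of 555885885588588 in place — 5 5 5 588 588 5 588 588 5 5 588 588 5 588 588 — and concatenate.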